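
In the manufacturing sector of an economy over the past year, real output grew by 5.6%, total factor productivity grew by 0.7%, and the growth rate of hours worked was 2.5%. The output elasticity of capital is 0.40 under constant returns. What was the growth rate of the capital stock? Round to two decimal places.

The capital stock growth was 8.50%.

Labor's share = 1 − 0.4 = 0.6.
gY = gA + 0.6×2.5 + 0.4×g.
0.4×g = 5.6 − 0.7 − 1.5 = 3.4.
g = 3.4 / 0.4 = 8.5%.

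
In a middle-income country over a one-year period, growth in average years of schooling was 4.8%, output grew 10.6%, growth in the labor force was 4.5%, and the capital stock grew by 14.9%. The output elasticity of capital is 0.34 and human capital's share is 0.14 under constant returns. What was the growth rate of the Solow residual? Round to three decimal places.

Labor's share = 1 − 0.34 − 0.14 = 0.52.
The capital stock: 0.34 × 14.9 = 5.066 pp.
Average years of schooling: 0.14 × 4.8 = 0.672 pp.
The labor force: 0.52 × 4.5 = 2.34 pp.
TFP growth = 10.6 − 8.078 = 2.522%.

2.522%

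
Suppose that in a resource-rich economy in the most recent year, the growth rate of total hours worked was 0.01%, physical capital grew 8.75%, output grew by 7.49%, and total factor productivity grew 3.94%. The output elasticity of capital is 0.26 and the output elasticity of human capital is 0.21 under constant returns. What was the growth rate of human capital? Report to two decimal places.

Labor's share = 1 − 0.26 − 0.21 = 0.53.
gY = gA + 0.26×8.75 + 0.53×0.01 + 0.21×g.
0.21×g = 7.49 − 3.94 − 2.2803 = 1.2697.
g = 1.2697 / 0.21 = 6.0462%.

Human capital grew 6.05%.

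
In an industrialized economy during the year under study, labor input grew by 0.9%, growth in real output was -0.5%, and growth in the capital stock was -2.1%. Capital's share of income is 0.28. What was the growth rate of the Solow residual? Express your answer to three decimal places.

Labor's share = 1 − 0.28 = 0.72.
The capital stock: 0.28 × (-2.1) = -0.588 pp.
Labor input: 0.72 × 0.9 = 0.648 pp.
TFP growth = -0.5 − 0.06 = -0.56%.

-0.560%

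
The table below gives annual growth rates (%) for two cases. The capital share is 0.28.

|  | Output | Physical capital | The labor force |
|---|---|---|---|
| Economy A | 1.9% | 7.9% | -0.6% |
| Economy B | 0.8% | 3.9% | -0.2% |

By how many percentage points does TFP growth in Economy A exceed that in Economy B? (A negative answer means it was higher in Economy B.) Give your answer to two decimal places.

Labor's share = 1 − 0.28 = 0.72.
Economy A: TFP = 1.9 − 2.212 + 0.432 = 0.12%.
Economy B: TFP = 0.8 − 1.092 + 0.144 = -0.148%.
Difference = 0.12 − (-0.148) = 0.268 pp.

0.27 percentage points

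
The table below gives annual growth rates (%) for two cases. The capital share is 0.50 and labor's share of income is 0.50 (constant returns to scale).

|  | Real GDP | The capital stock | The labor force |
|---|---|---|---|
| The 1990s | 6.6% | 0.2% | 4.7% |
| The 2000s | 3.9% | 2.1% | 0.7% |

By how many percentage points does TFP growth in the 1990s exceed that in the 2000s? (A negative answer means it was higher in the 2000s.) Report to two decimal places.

Labor's share = 1 − 0.5 = 0.5.
The 1990s: TFP = 6.6 − 0.1 − 2.35 = 4.15%.
The 2000s: TFP = 3.9 − 1.05 − 0.35 = 2.5%.
Difference = 4.15 − (2.5) = 1.65 pp.

1.65 percentage points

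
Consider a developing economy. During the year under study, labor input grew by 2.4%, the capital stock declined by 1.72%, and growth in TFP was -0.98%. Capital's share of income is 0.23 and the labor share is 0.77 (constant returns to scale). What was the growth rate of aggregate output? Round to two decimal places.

0.47%

Labor's share = 1 − 0.23 = 0.77.
The capital stock: 0.23 × (-1.72) = -0.3956 pp.
Labor input: 0.77 × 2.4 = 1.848 pp.
Output growth = -0.98 + 1.4524 = 0.4724%.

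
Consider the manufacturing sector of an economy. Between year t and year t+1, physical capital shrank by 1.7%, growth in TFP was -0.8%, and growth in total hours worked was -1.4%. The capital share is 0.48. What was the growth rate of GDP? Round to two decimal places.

-2.34%

Labor's share = 1 − 0.48 = 0.52.
Physical capital: 0.48 × (-1.7) = -0.816 pp.
Total hours worked: 0.52 × (-1.4) = -0.728 pp.
Output growth = -0.8 + (-1.544) = -2.344%.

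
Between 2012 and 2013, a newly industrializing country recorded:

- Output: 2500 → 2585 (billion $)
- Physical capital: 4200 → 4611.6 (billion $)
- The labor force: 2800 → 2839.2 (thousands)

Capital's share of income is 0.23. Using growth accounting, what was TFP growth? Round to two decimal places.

Output growth = (2585 − 2500) / 2500 = 3.4%.
Physical capital growth = (4611.6 − 4200) / 4200 = 9.8%.
The labor force growth = (2839.2 − 2800) / 2800 = 1.4%.
Labor's share = 1 − 0.23 = 0.77.
Physical capital: 0.23 × 9.8 = 2.254 pp.
The labor force: 0.77 × 1.4 = 1.078 pp.
TFP growth = 3.4 − 3.332 = 0.068%.

0.07%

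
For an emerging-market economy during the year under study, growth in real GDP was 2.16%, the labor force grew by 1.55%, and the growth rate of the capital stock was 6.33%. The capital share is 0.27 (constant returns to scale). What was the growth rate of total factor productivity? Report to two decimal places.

Labor's share = 1 − 0.27 = 0.73.
The capital stock: 0.27 × 6.33 = 1.7091 pp.
The labor force: 0.73 × 1.55 = 1.1315 pp.
TFP growth = 2.16 − 2.8406 = -0.6806%.

-0.68%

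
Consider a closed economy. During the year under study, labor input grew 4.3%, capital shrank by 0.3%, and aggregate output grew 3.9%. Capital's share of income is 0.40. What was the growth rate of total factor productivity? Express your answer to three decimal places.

1.440%

Labor's share = 1 − 0.4 = 0.6.
Capital: 0.4 × (-0.3) = -0.12 pp.
Labor input: 0.6 × 4.3 = 2.58 pp.
TFP growth = 3.9 − 2.46 = 1.44%.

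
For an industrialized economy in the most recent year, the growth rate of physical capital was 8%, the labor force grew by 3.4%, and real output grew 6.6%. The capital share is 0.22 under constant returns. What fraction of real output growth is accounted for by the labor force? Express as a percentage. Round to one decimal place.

The labor force accounted for 40.2% of growth.

Labor's share = 1 − 0.22 = 0.78.
The labor force contributed 0.78 × 3.4 = 2.652 pp.
Share of growth = 2.652 / 6.6 × 100 = 40.182%.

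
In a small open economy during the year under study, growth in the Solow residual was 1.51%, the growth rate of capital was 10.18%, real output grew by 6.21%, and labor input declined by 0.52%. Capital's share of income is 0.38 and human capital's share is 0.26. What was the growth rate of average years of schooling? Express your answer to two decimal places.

Labor's share = 1 − 0.38 − 0.26 = 0.36.
gY = gA + 0.38×10.18 + 0.36×(-0.52) + 0.26×g.
0.26×g = 6.21 − 1.51 − 3.6812 = 1.0188.
g = 1.0188 / 0.26 = 3.9185%.

3.92%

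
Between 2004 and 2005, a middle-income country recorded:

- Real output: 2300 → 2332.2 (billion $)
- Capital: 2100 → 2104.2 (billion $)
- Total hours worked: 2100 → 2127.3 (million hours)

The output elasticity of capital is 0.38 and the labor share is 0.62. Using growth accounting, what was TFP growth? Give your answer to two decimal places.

Real output growth = (2332.2 − 2300) / 2300 = 1.4%.
Capital growth = (2104.2 − 2100) / 2100 = 0.2%.
Total hours worked growth = (2127.3 − 2100) / 2100 = 1.3%.
Labor's share = 1 − 0.38 = 0.62.
Capital: 0.38 × 0.2 = 0.076 pp.
Total hours worked: 0.62 × 1.3 = 0.806 pp.
TFP growth = 1.4 − 0.882 = 0.518%.

0.52%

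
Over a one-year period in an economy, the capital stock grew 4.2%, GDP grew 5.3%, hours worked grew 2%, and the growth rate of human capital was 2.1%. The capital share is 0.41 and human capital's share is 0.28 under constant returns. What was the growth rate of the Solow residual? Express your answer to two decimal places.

Labor's share = 1 − 0.41 − 0.28 = 0.31.
The capital stock: 0.41 × 4.2 = 1.722 pp.
Human capital: 0.28 × 2.1 = 0.588 pp.
Hours worked: 0.31 × 2 = 0.62 pp.
TFP growth = 5.3 − 2.93 = 2.37%.

2.37%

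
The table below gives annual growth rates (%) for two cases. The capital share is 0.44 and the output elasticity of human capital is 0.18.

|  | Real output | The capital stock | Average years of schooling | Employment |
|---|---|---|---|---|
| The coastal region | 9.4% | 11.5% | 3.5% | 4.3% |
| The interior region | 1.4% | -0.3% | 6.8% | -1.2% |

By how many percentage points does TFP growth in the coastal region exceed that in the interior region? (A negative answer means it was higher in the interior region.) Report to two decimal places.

1.31 percentage points

Labor's share = 1 − 0.44 − 0.18 = 0.38.
The coastal region: TFP = 9.4 − 5.06 − 0.63 − 1.634 = 2.076%.
The interior region: TFP = 1.4 + 0.132 − 1.224 + 0.456 = 0.764%.
Difference = 2.076 − (0.764) = 1.312 pp.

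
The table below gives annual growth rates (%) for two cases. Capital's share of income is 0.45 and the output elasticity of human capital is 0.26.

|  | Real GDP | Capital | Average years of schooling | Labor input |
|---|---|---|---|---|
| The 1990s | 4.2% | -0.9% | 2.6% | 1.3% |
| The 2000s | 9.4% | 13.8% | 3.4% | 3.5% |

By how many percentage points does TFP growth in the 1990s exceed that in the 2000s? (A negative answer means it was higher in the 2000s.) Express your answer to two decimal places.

Labor's share = 1 − 0.45 − 0.26 = 0.29.
The 1990s: TFP = 4.2 + 0.405 − 0.676 − 0.377 = 3.552%.
The 2000s: TFP = 9.4 − 6.21 − 0.884 − 1.015 = 1.291%.
Difference = 3.552 − (1.291) = 2.261 pp.

2.26 percentage points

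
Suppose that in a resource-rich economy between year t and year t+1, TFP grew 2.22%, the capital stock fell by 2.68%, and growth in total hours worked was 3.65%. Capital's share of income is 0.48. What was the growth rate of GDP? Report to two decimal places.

Labor's share = 1 − 0.48 = 0.52.
The capital stock: 0.48 × (-2.68) = -1.2864 pp.
Total hours worked: 0.52 × 3.65 = 1.898 pp.
Output growth = 2.22 + 0.6116 = 2.8316%.

2.83%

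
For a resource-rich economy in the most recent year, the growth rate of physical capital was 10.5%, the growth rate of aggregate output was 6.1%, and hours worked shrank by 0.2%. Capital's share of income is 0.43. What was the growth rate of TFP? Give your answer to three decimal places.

1.699%

Labor's share = 1 − 0.43 = 0.57.
Physical capital: 0.43 × 10.5 = 4.515 pp.
Hours worked: 0.57 × (-0.2) = -0.114 pp.
TFP growth = 6.1 − 4.401 = 1.699%.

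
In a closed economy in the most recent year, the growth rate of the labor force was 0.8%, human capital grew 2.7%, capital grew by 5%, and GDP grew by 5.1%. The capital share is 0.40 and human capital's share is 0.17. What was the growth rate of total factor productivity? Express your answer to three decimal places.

Labor's share = 1 − 0.4 − 0.17 = 0.43.
Capital: 0.4 × 5 = 2 pp.
Human capital: 0.17 × 2.7 = 0.459 pp.
The labor force: 0.43 × 0.8 = 0.344 pp.
TFP growth = 5.1 − 2.803 = 2.297%.

2.297%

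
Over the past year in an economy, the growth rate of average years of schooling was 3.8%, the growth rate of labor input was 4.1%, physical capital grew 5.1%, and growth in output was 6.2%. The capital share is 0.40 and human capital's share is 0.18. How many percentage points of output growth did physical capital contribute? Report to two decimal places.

2.04 pp

Contribution = share × growth = 0.4 × 5.1 = 2.04 pp.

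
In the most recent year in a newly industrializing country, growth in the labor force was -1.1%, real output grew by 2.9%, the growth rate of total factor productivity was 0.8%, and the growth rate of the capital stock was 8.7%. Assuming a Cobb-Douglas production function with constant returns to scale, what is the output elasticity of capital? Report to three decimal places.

0.327

gY = gA + α·gK + (1−α)·gL, so gY − gA − gL = α(gK − gL).
2.9 − 0.8 + 1.1 = α × (8.7 − (-1.1)).
3.2 = 9.8 α, so α = 0.32653.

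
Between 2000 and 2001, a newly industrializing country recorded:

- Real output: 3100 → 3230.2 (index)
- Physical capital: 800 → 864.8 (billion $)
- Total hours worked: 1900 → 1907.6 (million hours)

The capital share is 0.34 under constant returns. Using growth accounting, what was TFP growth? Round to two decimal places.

1.18%

Real output growth = (3230.2 − 3100) / 3100 = 4.2%.
Physical capital growth = (864.8 − 800) / 800 = 8.1%.
Total hours worked growth = (1907.6 − 1900) / 1900 = 0.4%.
Labor's share = 1 − 0.34 = 0.66.
Physical capital: 0.34 × 8.1 = 2.754 pp.
Total hours worked: 0.66 × 0.4 = 0.264 pp.
TFP growth = 4.2 − 3.018 = 1.182%.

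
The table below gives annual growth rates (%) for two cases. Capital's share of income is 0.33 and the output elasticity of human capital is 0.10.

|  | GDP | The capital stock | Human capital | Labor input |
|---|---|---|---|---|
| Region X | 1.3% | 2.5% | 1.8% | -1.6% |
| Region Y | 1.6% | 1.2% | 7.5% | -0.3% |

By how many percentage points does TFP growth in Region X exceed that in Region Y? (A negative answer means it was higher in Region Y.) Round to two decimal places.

Labor's share = 1 − 0.33 − 0.1 = 0.57.
Region X: TFP = 1.3 − 0.825 − 0.18 + 0.912 = 1.207%.
Region Y: TFP = 1.6 − 0.396 − 0.75 + 0.171 = 0.625%.
Difference = 1.207 − (0.625) = 0.582 pp.

0.58 percentage points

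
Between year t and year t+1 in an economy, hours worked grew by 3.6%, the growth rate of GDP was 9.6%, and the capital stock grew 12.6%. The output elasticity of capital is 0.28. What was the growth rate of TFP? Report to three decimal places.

3.480%

Labor's share = 1 − 0.28 = 0.72.
The capital stock: 0.28 × 12.6 = 3.528 pp.
Hours worked: 0.72 × 3.6 = 2.592 pp.
TFP growth = 9.6 − 6.12 = 3.48%.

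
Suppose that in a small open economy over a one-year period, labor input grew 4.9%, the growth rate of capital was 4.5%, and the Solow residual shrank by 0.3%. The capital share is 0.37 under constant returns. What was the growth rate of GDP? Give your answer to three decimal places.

Labor's share = 1 − 0.37 = 0.63.
Capital: 0.37 × 4.5 = 1.665 pp.
Labor input: 0.63 × 4.9 = 3.087 pp.
Output growth = -0.3 + 4.752 = 4.452%.

4.452%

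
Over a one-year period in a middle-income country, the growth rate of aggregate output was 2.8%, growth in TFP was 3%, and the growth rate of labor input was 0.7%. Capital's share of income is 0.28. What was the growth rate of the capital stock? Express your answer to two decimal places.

Labor's share = 1 − 0.28 = 0.72.
gY = gA + 0.72×0.7 + 0.28×g.
0.28×g = 2.8 − 3 − 0.504 = -0.704.
g = -0.704 / 0.28 = -2.5143%.

-2.51%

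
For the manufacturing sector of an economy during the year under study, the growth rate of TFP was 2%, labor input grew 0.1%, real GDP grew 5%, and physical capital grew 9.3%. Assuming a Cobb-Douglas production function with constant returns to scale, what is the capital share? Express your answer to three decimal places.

α = 0.315

gY = gA + α·gK + (1−α)·gL, so gY − gA − gL = α(gK − gL).
5 − 2 − 0.1 = α × (9.3 − 0.1).
2.9 = 9.2 α, so α = 0.31522.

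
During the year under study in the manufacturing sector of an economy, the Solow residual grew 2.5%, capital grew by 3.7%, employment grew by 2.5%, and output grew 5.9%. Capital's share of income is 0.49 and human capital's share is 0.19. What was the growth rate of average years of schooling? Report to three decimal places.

Labor's share = 1 − 0.49 − 0.19 = 0.32.
gY = gA + 0.49×3.7 + 0.32×2.5 + 0.19×g.
0.19×g = 5.9 − 2.5 − 2.613 = 0.787.
g = 0.787 / 0.19 = 4.14211%.

4.142%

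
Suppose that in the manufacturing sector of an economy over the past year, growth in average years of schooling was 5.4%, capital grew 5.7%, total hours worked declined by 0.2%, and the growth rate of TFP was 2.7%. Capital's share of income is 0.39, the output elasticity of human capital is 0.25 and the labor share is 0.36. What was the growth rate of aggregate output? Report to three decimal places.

Labor's share = 1 − 0.39 − 0.25 = 0.36.
Capital: 0.39 × 5.7 = 2.223 pp.
Average years of schooling: 0.25 × 5.4 = 1.35 pp.
Total hours worked: 0.36 × (-0.2) = -0.072 pp.
Output growth = 2.7 + 3.501 = 6.201%.

Aggregate output grew 6.201%.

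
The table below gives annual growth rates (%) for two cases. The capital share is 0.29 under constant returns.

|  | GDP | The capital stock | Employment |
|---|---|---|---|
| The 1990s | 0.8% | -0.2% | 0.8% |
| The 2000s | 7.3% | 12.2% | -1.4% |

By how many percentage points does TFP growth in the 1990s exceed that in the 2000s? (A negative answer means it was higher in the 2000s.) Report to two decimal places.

-4.47 percentage points

Labor's share = 1 − 0.29 = 0.71.
The 1990s: TFP = 0.8 + 0.058 − 0.568 = 0.29%.
The 2000s: TFP = 7.3 − 3.538 + 0.994 = 4.756%.
Difference = 0.29 − (4.756) = -4.466 pp.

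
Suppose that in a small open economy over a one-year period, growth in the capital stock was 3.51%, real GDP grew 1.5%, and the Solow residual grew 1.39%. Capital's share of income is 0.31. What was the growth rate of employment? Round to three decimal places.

Labor's share = 1 − 0.31 = 0.69.
gY = gA + 0.31×3.51 + 0.69×g.
0.69×g = 1.5 − 1.39 − 1.0881 = -0.9781.
g = -0.9781 / 0.69 = -1.41754%.

-1.418%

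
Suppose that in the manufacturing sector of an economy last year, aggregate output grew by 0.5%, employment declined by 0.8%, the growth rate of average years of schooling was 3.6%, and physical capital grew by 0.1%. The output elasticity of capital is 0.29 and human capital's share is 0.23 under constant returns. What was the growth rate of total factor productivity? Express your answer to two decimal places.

Labor's share = 1 − 0.29 − 0.23 = 0.48.
Physical capital: 0.29 × 0.1 = 0.029 pp.
Average years of schooling: 0.23 × 3.6 = 0.828 pp.
Employment: 0.48 × (-0.8) = -0.384 pp.
TFP growth = 0.5 − 0.473 = 0.027%.

0.03%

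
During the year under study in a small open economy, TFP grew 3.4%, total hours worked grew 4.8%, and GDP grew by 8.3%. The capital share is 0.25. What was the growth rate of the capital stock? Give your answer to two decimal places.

5.20%

Labor's share = 1 − 0.25 = 0.75.
gY = gA + 0.75×4.8 + 0.25×g.
0.25×g = 8.3 − 3.4 − 3.6 = 1.3.
g = 1.3 / 0.25 = 5.2%.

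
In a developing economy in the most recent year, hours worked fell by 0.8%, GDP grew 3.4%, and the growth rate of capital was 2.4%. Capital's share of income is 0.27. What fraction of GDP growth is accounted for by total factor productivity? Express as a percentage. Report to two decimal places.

Total factor productivity accounted for 98.12% of growth.

Labor's share = 1 − 0.27 = 0.73.
Capital: 0.27 × 2.4 = 0.648 pp.
Hours worked: 0.73 × (-0.8) = -0.584 pp.
TFP growth = 3.4 − 0.064 = 3.336%.
TFP share of growth = 3.336 / 3.4 × 100 = 98.1176%.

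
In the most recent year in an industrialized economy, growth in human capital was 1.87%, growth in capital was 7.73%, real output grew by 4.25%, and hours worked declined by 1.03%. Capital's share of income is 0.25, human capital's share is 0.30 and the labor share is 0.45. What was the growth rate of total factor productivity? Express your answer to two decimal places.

Labor's share = 1 − 0.25 − 0.3 = 0.45.
Capital: 0.25 × 7.73 = 1.9325 pp.
Human capital: 0.3 × 1.87 = 0.561 pp.
Hours worked: 0.45 × (-1.03) = -0.4635 pp.
TFP growth = 4.25 − 2.03 = 2.22%.

2.22%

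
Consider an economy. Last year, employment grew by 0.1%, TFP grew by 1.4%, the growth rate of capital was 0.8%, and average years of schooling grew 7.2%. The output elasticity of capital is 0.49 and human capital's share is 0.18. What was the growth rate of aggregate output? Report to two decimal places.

3.12%

Labor's share = 1 − 0.49 − 0.18 = 0.33.
Capital: 0.49 × 0.8 = 0.392 pp.
Average years of schooling: 0.18 × 7.2 = 1.296 pp.
Employment: 0.33 × 0.1 = 0.033 pp.
Output growth = 1.4 + 1.721 = 3.121%.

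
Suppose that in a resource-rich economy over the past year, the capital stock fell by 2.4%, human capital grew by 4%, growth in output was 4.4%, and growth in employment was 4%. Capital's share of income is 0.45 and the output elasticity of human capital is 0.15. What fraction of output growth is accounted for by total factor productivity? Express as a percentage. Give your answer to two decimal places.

Total factor productivity accounted for 74.55% of growth.

Labor's share = 1 − 0.45 − 0.15 = 0.4.
The capital stock: 0.45 × (-2.4) = -1.08 pp.
Human capital: 0.15 × 4 = 0.6 pp.
Employment: 0.4 × 4 = 1.6 pp.
TFP growth = 4.4 − 1.12 = 3.28%.
TFP share of growth = 3.28 / 4.4 × 100 = 74.5455%.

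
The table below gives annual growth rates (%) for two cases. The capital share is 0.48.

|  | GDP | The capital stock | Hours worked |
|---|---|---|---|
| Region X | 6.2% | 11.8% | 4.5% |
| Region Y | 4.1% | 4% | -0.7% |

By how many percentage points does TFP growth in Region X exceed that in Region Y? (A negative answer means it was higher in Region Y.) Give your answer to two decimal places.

-4.35 percentage points

Labor's share = 1 − 0.48 = 0.52.
Region X: TFP = 6.2 − 5.664 − 2.34 = -1.804%.
Region Y: TFP = 4.1 − 1.92 + 0.364 = 2.544%.
Difference = -1.804 − (2.544) = -4.348 pp.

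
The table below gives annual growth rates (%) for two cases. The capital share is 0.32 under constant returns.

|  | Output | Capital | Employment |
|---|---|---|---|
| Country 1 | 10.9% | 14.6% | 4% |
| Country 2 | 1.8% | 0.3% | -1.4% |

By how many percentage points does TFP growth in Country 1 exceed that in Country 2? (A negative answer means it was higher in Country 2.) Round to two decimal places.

Labor's share = 1 − 0.32 = 0.68.
Country 1: TFP = 10.9 − 4.672 − 2.72 = 3.508%.
Country 2: TFP = 1.8 − 0.096 + 0.952 = 2.656%.
Difference = 3.508 − (2.656) = 0.852 pp.

0.85 percentage points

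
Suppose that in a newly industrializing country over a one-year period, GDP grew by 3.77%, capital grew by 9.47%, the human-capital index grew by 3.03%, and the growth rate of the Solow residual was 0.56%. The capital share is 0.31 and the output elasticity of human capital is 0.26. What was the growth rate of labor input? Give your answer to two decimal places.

Labor's share = 1 − 0.31 − 0.26 = 0.43.
gY = gA + 0.31×9.47 + 0.26×3.03 + 0.43×g.
0.43×g = 3.77 − 0.56 − 3.7235 = -0.5135.
g = -0.5135 / 0.43 = -1.1942%.

-1.19%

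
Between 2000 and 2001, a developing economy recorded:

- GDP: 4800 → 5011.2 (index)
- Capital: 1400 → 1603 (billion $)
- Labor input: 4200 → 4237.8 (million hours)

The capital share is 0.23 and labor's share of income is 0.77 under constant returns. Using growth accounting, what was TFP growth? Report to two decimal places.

0.37%

GDP growth = (5011.2 − 4800) / 4800 = 4.4%.
Capital growth = (1603 − 1400) / 1400 = 14.5%.
Labor input growth = (4237.8 − 4200) / 4200 = 0.9%.
Labor's share = 1 − 0.23 = 0.77.
Capital: 0.23 × 14.5 = 3.335 pp.
Labor input: 0.77 × 0.9 = 0.693 pp.
TFP growth = 4.4 − 4.028 = 0.372%.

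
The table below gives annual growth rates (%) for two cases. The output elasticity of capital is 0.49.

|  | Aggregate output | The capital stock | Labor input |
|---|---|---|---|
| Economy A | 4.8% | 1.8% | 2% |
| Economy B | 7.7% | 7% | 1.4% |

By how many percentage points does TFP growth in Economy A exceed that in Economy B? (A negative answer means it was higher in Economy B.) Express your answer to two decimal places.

Labor's share = 1 − 0.49 = 0.51.
Economy A: TFP = 4.8 − 0.882 − 1.02 = 2.898%.
Economy B: TFP = 7.7 − 3.43 − 0.714 = 3.556%.
Difference = 2.898 − (3.556) = -0.658 pp.

-0.66 percentage points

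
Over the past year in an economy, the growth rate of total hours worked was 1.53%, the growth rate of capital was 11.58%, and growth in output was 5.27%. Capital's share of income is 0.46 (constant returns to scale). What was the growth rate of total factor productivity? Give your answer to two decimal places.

-0.88%

Labor's share = 1 − 0.46 = 0.54.
Capital: 0.46 × 11.58 = 5.3268 pp.
Total hours worked: 0.54 × 1.53 = 0.8262 pp.
TFP growth = 5.27 − 6.153 = -0.883%.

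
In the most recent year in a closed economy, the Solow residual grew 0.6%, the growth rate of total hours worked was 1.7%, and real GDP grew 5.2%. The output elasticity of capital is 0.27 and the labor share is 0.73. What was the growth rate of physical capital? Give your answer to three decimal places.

Labor's share = 1 − 0.27 = 0.73.
gY = gA + 0.73×1.7 + 0.27×g.
0.27×g = 5.2 − 0.6 − 1.241 = 3.359.
g = 3.359 / 0.27 = 12.44074%.

Physical capital grew 12.441%.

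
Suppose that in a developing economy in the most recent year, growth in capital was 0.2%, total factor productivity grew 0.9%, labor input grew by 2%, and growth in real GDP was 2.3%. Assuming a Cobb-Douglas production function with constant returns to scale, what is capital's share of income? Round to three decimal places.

0.333

gY = gA + α·gK + (1−α)·gL, so gY − gA − gL = α(gK − gL).
2.3 − 0.9 − 2 = α × (0.2 − 2).
-0.6 = -1.8 α, so α = 0.33333.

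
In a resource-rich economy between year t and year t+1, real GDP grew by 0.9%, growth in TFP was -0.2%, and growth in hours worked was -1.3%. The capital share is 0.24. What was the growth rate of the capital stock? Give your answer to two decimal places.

8.70%

Labor's share = 1 − 0.24 = 0.76.
gY = gA + 0.76×(-1.3) + 0.24×g.
0.24×g = 0.9 + 0.2 + 0.988 = 2.088.
g = 2.088 / 0.24 = 8.7%.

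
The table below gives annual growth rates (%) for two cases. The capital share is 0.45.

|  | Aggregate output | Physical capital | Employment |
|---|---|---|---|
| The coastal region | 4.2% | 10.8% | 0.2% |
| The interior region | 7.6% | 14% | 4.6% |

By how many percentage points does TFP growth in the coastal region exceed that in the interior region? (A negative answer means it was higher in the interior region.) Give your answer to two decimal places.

Labor's share = 1 − 0.45 = 0.55.
The coastal region: TFP = 4.2 − 4.86 − 0.11 = -0.77%.
The interior region: TFP = 7.6 − 6.3 − 2.53 = -1.23%.
Difference = -0.77 − (-1.23) = 0.46 pp.

0.46 percentage points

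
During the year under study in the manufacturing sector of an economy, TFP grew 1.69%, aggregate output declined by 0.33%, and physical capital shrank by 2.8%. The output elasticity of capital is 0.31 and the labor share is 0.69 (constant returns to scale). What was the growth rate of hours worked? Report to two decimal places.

Labor's share = 1 − 0.31 = 0.69.
gY = gA + 0.31×(-2.8) + 0.69×g.
0.69×g = -0.33 − 1.69 + 0.868 = -1.152.
g = -1.152 / 0.69 = -1.6696%.

-1.67%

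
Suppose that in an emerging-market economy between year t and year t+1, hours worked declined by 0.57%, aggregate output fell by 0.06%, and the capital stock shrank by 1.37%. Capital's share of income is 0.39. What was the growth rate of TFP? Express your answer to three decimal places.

TFP grew 0.822%.

Labor's share = 1 − 0.39 = 0.61.
The capital stock: 0.39 × (-1.37) = -0.5343 pp.
Hours worked: 0.61 × (-0.57) = -0.3477 pp.
TFP growth = -0.06 + 0.882 = 0.822%.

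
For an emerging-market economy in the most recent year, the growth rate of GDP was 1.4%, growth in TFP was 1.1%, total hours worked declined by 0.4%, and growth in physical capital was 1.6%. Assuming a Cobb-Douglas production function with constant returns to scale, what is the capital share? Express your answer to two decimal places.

α = 0.35

gY = gA + α·gK + (1−α)·gL, so gY − gA − gL = α(gK − gL).
1.4 − 1.1 + 0.4 = α × (1.6 − (-0.4)).
0.7 = 2 α, so α = 0.35.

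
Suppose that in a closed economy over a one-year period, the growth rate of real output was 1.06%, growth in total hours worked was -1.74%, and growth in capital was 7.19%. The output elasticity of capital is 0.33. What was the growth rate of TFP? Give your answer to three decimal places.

-0.147%

Labor's share = 1 − 0.33 = 0.67.
Capital: 0.33 × 7.19 = 2.3727 pp.
Total hours worked: 0.67 × (-1.74) = -1.1658 pp.
TFP growth = 1.06 − 1.2069 = -0.1469%.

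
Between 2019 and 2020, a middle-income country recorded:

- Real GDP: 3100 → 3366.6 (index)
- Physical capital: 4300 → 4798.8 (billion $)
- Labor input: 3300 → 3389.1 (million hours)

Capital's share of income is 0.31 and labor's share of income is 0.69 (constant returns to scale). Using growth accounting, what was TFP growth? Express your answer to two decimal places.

3.14%

Real GDP growth = (3366.6 − 3100) / 3100 = 8.6%.
Physical capital growth = (4798.8 − 4300) / 4300 = 11.6%.
Labor input growth = (3389.1 − 3300) / 3300 = 2.7%.
Labor's share = 1 − 0.31 = 0.69.
Physical capital: 0.31 × 11.6 = 3.596 pp.
Labor input: 0.69 × 2.7 = 1.863 pp.
TFP growth = 8.6 − 5.459 = 3.141%.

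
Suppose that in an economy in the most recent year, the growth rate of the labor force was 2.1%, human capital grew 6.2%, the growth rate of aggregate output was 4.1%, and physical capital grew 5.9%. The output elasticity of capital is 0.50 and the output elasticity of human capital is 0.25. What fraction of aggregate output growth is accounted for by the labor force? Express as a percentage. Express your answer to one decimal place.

Labor's share = 1 − 0.5 − 0.25 = 0.25.
The labor force contributed 0.25 × 2.1 = 0.525 pp.
Share of growth = 0.525 / 4.1 × 100 = 12.805%.

12.8%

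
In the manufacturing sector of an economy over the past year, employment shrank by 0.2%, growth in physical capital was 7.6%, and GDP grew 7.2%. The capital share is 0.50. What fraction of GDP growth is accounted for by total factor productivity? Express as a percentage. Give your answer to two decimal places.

Total factor productivity accounted for 48.61% of growth.

Labor's share = 1 − 0.5 = 0.5.
Physical capital: 0.5 × 7.6 = 3.8 pp.
Employment: 0.5 × (-0.2) = -0.1 pp.
TFP growth = 7.2 − 3.7 = 3.5%.
TFP share of growth = 3.5 / 7.2 × 100 = 48.6111%.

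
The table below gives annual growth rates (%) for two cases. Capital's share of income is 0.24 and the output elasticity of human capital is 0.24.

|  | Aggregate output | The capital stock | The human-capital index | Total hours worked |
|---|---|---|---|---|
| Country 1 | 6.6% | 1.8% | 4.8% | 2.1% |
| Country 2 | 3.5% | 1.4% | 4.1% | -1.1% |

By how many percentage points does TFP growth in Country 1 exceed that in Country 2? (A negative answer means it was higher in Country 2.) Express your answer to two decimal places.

1.17 percentage points

Labor's share = 1 − 0.24 − 0.24 = 0.52.
Country 1: TFP = 6.6 − 0.432 − 1.152 − 1.092 = 3.924%.
Country 2: TFP = 3.5 − 0.336 − 0.984 + 0.572 = 2.752%.
Difference = 3.924 − (2.752) = 1.172 pp.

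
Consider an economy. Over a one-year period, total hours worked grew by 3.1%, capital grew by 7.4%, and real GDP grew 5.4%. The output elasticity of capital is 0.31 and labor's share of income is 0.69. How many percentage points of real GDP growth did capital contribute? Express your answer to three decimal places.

2.294

Contribution = share × growth = 0.31 × 7.4 = 2.294 pp.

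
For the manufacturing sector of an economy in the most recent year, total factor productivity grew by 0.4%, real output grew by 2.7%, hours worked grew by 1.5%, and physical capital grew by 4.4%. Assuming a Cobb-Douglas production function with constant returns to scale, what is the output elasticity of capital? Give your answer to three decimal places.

gY = gA + α·gK + (1−α)·gL, so gY − gA − gL = α(gK − gL).
2.7 − 0.4 − 1.5 = α × (4.4 − 1.5).
0.8 = 2.9 α, so α = 0.27586.

α = 0.276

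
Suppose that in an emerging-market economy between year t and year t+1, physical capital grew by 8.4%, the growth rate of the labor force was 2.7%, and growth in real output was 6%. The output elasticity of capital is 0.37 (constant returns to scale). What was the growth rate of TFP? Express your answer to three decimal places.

TFP grew 1.191%.

Labor's share = 1 − 0.37 = 0.63.
Physical capital: 0.37 × 8.4 = 3.108 pp.
The labor force: 0.63 × 2.7 = 1.701 pp.
TFP growth = 6 − 4.809 = 1.191%.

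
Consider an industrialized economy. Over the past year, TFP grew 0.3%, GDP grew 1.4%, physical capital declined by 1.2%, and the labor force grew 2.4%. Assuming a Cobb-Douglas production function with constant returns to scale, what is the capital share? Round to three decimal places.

gY = gA + α·gK + (1−α)·gL, so gY − gA − gL = α(gK − gL).
1.4 − 0.3 − 2.4 = α × (-1.2 − 2.4).
-1.3 = -3.6 α, so α = 0.36111.

0.361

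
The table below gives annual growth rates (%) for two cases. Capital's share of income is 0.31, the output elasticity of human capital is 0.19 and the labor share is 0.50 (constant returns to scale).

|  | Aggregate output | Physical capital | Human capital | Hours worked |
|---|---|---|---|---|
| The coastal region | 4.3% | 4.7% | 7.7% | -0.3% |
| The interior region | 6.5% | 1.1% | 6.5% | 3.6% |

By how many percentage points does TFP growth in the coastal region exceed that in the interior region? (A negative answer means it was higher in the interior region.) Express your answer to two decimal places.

Labor's share = 1 − 0.31 − 0.19 = 0.5.
The coastal region: TFP = 4.3 − 1.457 − 1.463 + 0.15 = 1.53%.
The interior region: TFP = 6.5 − 0.341 − 1.235 − 1.8 = 3.124%.
Difference = 1.53 − (3.124) = -1.594 pp.

-1.59 percentage points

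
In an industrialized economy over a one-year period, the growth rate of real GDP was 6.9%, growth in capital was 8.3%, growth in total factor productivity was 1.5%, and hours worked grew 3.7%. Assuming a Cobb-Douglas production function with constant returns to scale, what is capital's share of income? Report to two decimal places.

Capital's share of income is 0.37.

gY = gA + α·gK + (1−α)·gL, so gY − gA − gL = α(gK − gL).
6.9 − 1.5 − 3.7 = α × (8.3 − 3.7).
1.7 = 4.6 α, so α = 0.3696.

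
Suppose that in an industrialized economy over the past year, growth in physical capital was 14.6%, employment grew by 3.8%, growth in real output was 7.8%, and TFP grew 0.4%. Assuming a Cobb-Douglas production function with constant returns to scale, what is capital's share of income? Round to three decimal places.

0.333

gY = gA + α·gK + (1−α)·gL, so gY − gA − gL = α(gK − gL).
7.8 − 0.4 − 3.8 = α × (14.6 − 3.8).
3.6 = 10.8 α, so α = 0.33333.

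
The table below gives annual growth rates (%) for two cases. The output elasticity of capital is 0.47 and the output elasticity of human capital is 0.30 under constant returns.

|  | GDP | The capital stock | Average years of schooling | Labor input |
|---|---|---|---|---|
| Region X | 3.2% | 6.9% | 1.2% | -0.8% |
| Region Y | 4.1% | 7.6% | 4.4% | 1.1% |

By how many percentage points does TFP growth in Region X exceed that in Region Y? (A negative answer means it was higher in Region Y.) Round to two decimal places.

Labor's share = 1 − 0.47 − 0.3 = 0.23.
Region X: TFP = 3.2 − 3.243 − 0.36 + 0.184 = -0.219%.
Region Y: TFP = 4.1 − 3.572 − 1.32 − 0.253 = -1.045%.
Difference = -0.219 − (-1.045) = 0.826 pp.

0.83 percentage points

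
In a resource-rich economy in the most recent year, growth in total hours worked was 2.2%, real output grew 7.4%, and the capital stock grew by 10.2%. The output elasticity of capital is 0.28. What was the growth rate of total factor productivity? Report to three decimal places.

2.960%

Labor's share = 1 − 0.28 = 0.72.
The capital stock: 0.28 × 10.2 = 2.856 pp.
Total hours worked: 0.72 × 2.2 = 1.584 pp.
TFP growth = 7.4 − 4.44 = 2.96%.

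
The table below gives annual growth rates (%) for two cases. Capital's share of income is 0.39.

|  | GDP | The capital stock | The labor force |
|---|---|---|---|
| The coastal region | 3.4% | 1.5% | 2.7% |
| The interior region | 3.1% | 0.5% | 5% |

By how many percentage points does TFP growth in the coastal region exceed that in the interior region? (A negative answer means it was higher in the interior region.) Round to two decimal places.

Labor's share = 1 − 0.39 = 0.61.
The coastal region: TFP = 3.4 − 0.585 − 1.647 = 1.168%.
The interior region: TFP = 3.1 − 0.195 − 3.05 = -0.145%.
Difference = 1.168 − (-0.145) = 1.313 pp.

1.31 percentage points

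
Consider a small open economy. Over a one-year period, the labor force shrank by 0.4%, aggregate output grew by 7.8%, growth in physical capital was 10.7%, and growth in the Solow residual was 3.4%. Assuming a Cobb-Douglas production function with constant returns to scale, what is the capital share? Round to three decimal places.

α = 0.432

gY = gA + α·gK + (1−α)·gL, so gY − gA − gL = α(gK − gL).
7.8 − 3.4 + 0.4 = α × (10.7 − (-0.4)).
4.8 = 11.1 α, so α = 0.43243.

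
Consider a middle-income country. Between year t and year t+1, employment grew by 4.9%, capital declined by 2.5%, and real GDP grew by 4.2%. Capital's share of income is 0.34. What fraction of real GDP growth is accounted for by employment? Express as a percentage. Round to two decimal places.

Labor's share = 1 − 0.34 = 0.66.
Employment contributed 0.66 × 4.9 = 3.234 pp.
Share of growth = 3.234 / 4.2 × 100 = 77%.

Employment accounted for 77.00% of growth.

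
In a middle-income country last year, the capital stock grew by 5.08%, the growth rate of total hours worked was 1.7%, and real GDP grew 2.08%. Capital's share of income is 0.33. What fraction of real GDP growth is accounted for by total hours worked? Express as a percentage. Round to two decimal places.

54.76%

Labor's share = 1 − 0.33 = 0.67.
Total hours worked contributed 0.67 × 1.7 = 1.139 pp.
Share of growth = 1.139 / 2.08 × 100 = 54.7596%.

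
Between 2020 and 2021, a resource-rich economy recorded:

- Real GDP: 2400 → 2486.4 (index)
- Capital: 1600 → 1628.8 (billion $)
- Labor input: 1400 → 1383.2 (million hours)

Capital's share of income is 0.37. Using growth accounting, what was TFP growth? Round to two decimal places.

TFP grew 3.69%.

Real GDP growth = (2486.4 − 2400) / 2400 = 3.6%.
Capital growth = (1628.8 − 1600) / 1600 = 1.8%.
Labor input growth = (1383.2 − 1400) / 1400 = -1.2%.
Labor's share = 1 − 0.37 = 0.63.
Capital: 0.37 × 1.8 = 0.666 pp.
Labor input: 0.63 × (-1.2) = -0.756 pp.
TFP growth = 3.6 + 0.09 = 3.69%.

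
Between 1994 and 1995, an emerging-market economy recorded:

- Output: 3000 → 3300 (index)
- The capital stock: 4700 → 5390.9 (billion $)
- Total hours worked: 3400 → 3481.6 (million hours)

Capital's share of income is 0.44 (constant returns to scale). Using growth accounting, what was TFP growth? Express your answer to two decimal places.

2.19%

Output growth = (3300 − 3000) / 3000 = 10%.
The capital stock growth = (5390.9 − 4700) / 4700 = 14.7%.
Total hours worked growth = (3481.6 − 3400) / 3400 = 2.4%.
Labor's share = 1 − 0.44 = 0.56.
The capital stock: 0.44 × 14.7 = 6.468 pp.
Total hours worked: 0.56 × 2.4 = 1.344 pp.
TFP growth = 10 − 7.812 = 2.188%.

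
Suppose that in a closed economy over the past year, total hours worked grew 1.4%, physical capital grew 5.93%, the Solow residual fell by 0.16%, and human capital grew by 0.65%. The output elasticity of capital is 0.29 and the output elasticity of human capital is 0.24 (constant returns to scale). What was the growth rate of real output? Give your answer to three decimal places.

Labor's share = 1 − 0.29 − 0.24 = 0.47.
Physical capital: 0.29 × 5.93 = 1.7197 pp.
Human capital: 0.24 × 0.65 = 0.156 pp.
Total hours worked: 0.47 × 1.4 = 0.658 pp.
Output growth = -0.16 + 2.5337 = 2.3737%.

2.374%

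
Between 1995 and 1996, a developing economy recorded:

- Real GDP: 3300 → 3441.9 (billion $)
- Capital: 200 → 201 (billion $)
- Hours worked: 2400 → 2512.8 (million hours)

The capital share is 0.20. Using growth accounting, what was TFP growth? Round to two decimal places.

TFP growth was 0.44%.

Real GDP growth = (3441.9 − 3300) / 3300 = 4.3%.
Capital growth = (201 − 200) / 200 = 0.5%.
Hours worked growth = (2512.8 − 2400) / 2400 = 4.7%.
Labor's share = 1 − 0.2 = 0.8.
Capital: 0.2 × 0.5 = 0.1 pp.
Hours worked: 0.8 × 4.7 = 3.76 pp.
TFP growth = 4.3 − 3.86 = 0.44%.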